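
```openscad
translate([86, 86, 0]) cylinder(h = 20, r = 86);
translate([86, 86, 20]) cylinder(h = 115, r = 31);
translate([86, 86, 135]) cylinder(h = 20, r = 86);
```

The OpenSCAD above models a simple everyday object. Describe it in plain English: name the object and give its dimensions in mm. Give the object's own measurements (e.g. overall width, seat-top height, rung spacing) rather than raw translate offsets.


A spool: two coaxial disc flanges of radius 86 mm and thickness 20 mm, joined by a core cylinder of radius 31 mm and height 115 mm. The lower flange rests on z = 0 and the three cylinders share a vertical axis.


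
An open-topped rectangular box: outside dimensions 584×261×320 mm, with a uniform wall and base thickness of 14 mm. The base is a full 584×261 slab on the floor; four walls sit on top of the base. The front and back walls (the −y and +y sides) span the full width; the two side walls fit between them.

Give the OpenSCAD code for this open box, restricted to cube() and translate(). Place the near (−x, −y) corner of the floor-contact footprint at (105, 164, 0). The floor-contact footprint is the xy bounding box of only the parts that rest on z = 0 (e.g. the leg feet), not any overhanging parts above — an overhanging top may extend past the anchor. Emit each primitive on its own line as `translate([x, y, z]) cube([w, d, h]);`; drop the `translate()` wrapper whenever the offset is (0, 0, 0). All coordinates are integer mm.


translate([105, 164, 0]) cube([584, 261, 14]);
translate([105, 164, 14]) cube([584, 14, 306]);
translate([105, 411, 14]) cube([584, 14, 306]);
translate([105, 178, 14]) cube([14, 233, 306]);
translate([675, 178, 14]) cube([14, 233, 306]);


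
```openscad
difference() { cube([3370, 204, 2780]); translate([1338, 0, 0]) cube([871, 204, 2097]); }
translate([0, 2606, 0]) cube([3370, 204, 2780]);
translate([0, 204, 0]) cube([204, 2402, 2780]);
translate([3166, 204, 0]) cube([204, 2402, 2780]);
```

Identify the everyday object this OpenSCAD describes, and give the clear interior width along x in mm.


A single room. The interior width is 2962 mm.

Four walls enclosing a rectangle with a door in the front wall — a room. Outside width 3370 minus two 204 mm walls gives 2962 mm.


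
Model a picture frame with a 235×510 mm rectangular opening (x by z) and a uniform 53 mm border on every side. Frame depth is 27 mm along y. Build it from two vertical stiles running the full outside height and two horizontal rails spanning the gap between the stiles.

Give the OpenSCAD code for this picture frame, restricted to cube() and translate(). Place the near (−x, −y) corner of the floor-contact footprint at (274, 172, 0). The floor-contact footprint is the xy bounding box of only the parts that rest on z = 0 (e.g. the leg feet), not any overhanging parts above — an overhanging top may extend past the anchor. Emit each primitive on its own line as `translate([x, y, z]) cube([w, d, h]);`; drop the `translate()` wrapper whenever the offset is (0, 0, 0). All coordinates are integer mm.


translate([274, 172, 0]) cube([53, 27, 616]);
translate([562, 172, 0]) cube([53, 27, 616]);
translate([327, 172, 0]) cube([235, 27, 53]);
translate([327, 172, 563]) cube([235, 27, 53]);


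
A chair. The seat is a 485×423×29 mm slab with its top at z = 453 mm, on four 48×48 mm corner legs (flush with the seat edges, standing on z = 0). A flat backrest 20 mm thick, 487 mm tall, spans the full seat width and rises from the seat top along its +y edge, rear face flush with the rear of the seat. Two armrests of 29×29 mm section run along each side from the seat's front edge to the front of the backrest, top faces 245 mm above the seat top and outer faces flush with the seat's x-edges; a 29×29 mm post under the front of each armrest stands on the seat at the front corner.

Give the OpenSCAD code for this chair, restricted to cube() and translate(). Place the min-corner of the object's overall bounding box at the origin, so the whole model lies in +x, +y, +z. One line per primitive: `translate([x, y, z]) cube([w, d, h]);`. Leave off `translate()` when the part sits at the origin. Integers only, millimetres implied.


translate([0, 0, 424]) cube([485, 423, 29]);
cube([48, 48, 424]);
translate([437, 0, 0]) cube([48, 48, 424]);
translate([0, 375, 0]) cube([48, 48, 424]);
translate([437, 375, 0]) cube([48, 48, 424]);
translate([0, 403, 453]) cube([485, 20, 487]);
translate([0, 0, 669]) cube([29, 403, 29]);
translate([456, 0, 669]) cube([29, 403, 29]);
translate([0, 0, 453]) cube([29, 29, 216]);
translate([456, 0, 453]) cube([29, 29, 216]);


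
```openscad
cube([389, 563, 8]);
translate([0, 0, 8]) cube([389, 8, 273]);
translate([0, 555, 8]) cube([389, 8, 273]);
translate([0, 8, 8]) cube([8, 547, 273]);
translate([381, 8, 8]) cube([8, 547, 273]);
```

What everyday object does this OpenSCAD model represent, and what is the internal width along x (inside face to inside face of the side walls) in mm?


An open box. The internal width is 373 mm.

A 389×563 base slab with four walls standing on it — an open box. The base is 389 mm wide and the walls are 8 mm thick, so the internal width is 389 − 2 × 8 = 373 mm.


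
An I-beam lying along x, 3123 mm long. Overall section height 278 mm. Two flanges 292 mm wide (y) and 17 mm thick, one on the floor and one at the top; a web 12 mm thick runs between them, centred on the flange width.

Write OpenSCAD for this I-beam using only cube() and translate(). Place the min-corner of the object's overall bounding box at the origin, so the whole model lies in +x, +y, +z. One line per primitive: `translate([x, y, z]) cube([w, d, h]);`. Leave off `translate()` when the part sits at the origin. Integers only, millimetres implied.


cube([3123, 292, 17]);
translate([0, 140, 17]) cube([3123, 12, 244]);
translate([0, 0, 261]) cube([3123, 292, 17]);


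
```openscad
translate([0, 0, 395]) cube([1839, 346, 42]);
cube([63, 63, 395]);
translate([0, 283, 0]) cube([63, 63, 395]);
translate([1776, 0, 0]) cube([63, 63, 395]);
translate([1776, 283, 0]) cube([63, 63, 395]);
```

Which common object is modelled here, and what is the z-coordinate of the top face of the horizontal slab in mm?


A bench. The seat-top height is 437 mm.

A long slab on four corner posts — a bench. The slab sits at z = 395 with thickness 42, so the top is 395 + 42 = 437 mm.


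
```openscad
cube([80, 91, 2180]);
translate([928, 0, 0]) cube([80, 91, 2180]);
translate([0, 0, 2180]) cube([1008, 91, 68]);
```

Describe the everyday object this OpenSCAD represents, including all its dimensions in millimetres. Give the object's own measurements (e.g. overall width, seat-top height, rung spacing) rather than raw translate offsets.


A door frame. The clear opening is 848 mm wide and 2180 mm high. Two 80 mm wide jambs, 91 mm deep, stand either side of the opening from the floor to the top of the opening. A 68 mm thick head sits across the top of both jambs, spanning the full outside width of the frame.


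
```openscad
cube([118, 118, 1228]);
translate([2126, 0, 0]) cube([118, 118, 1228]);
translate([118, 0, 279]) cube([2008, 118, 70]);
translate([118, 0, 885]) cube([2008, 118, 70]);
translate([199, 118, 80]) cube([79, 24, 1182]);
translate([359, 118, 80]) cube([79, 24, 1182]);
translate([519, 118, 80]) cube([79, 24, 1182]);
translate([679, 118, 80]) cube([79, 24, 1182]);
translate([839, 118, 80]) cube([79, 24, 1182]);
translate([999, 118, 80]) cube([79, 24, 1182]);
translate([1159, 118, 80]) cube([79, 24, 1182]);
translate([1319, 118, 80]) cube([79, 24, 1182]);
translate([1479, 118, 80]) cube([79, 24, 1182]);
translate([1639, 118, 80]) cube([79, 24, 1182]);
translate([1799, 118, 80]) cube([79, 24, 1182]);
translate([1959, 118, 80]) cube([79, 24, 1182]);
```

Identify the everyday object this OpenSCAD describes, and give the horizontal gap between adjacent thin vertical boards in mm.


A fence section. The picket gap is 81 mm.

Two posts, two rails, 12 pickets — a fence section. Span 2008 mm holds 12 pickets of 79 mm with 13 equal gaps: ⌊(2008 − 12·79) / 13⌋ = 81 mm.


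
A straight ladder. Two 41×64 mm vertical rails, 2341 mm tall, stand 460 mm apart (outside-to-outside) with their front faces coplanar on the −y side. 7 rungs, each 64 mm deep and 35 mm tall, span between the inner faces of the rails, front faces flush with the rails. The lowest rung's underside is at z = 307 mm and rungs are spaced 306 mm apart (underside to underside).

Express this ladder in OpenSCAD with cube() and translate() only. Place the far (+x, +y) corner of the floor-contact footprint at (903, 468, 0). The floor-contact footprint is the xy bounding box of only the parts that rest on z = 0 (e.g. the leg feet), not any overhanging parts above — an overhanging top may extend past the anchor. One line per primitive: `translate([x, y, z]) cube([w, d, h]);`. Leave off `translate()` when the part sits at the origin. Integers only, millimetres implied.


translate([443, 404, 0]) cube([41, 64, 2341]);
translate([862, 404, 0]) cube([41, 64, 2341]);
translate([484, 404, 307]) cube([378, 64, 35]);
translate([484, 404, 613]) cube([378, 64, 35]);
translate([484, 404, 919]) cube([378, 64, 35]);
translate([484, 404, 1225]) cube([378, 64, 35]);
translate([484, 404, 1531]) cube([378, 64, 35]);
translate([484, 404, 1837]) cube([378, 64, 35]);
translate([484, 404, 2143]) cube([378, 64, 35]);


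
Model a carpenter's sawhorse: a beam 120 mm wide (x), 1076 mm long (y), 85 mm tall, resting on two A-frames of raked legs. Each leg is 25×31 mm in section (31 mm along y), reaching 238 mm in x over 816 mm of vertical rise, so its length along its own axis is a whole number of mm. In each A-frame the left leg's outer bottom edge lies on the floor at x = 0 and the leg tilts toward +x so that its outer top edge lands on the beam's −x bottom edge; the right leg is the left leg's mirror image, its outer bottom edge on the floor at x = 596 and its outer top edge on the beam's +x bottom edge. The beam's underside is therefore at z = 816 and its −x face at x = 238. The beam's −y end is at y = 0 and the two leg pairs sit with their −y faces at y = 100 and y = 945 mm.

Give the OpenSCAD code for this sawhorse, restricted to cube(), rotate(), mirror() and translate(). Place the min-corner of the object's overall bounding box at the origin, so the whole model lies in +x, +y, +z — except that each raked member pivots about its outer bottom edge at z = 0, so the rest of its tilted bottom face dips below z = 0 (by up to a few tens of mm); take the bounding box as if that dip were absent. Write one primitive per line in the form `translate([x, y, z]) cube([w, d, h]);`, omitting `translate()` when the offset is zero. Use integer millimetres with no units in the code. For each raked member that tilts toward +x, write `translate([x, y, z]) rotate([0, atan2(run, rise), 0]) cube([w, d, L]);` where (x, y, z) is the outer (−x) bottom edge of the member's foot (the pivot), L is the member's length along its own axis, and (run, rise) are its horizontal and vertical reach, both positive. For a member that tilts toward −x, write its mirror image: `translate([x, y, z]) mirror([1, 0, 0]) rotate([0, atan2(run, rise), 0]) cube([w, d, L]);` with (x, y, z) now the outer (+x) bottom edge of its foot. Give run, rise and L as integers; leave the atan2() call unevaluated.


translate([238, 0, 816]) cube([120, 1076, 85]);
translate([0, 100, 0]) rotate([0, atan2(238, 816), 0]) cube([25, 31, 850]);
translate([596, 100, 0]) mirror([1, 0, 0]) rotate([0, atan2(238, 816), 0]) cube([25, 31, 850]);
translate([0, 945, 0]) rotate([0, atan2(238, 816), 0]) cube([25, 31, 850]);
translate([596, 945, 0]) mirror([1, 0, 0]) rotate([0, atan2(238, 816), 0]) cube([25, 31, 850]);


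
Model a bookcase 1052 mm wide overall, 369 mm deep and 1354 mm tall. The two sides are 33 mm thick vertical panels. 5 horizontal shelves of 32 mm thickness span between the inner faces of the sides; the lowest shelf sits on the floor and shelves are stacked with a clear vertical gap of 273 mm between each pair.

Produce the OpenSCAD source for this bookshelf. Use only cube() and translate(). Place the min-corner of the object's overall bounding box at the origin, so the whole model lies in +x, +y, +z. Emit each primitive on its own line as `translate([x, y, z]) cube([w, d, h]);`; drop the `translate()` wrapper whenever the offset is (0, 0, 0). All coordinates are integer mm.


cube([33, 369, 1354]);
translate([1019, 0, 0]) cube([33, 369, 1354]);
translate([33, 0, 0]) cube([986, 369, 32]);
translate([33, 0, 305]) cube([986, 369, 32]);
translate([33, 0, 610]) cube([986, 369, 32]);
translate([33, 0, 915]) cube([986, 369, 32]);
translate([33, 0, 1220]) cube([986, 369, 32]);


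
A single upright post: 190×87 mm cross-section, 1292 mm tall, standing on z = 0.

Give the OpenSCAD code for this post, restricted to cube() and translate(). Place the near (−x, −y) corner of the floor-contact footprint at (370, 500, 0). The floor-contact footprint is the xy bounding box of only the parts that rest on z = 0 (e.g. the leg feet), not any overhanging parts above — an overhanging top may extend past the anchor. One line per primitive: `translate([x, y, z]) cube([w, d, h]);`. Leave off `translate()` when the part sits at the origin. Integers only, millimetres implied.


translate([370, 500, 0]) cube([190, 87, 1292]);


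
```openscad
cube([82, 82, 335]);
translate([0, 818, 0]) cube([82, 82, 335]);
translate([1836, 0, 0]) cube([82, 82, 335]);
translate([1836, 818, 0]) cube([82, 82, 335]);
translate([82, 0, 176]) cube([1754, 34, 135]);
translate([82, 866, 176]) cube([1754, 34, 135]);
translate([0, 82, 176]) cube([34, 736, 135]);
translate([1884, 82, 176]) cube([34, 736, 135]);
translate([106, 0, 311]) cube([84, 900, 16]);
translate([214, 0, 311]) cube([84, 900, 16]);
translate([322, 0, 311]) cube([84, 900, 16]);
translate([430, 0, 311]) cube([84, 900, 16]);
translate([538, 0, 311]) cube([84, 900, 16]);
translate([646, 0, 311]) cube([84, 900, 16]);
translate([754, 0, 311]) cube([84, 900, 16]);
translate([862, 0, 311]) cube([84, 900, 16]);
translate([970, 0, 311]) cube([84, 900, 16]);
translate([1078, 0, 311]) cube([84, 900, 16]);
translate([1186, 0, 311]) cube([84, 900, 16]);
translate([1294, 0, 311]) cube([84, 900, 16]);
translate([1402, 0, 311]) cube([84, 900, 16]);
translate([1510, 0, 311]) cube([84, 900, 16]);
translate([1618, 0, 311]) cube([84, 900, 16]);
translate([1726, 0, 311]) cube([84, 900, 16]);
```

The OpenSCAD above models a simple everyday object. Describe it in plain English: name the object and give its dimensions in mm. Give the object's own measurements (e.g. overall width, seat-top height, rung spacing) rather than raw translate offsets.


A bed frame 1918 mm long (x) by 900 mm wide (y). Four 82×82 mm corner posts, 335 mm tall, at the corners of the footprint. Four rails of 34 mm thickness and 135 mm height run between adjacent posts with their undersides at z = 176 mm, their outer faces flush with the outside of the frame (the two x-running rails run between the posts' inner faces; the two y-running rails run between the posts' inner faces). 16 slats, each 84 mm wide (x) and 16 mm thick, lie across the top of the two x-running rails, running the full 900 mm width of the frame in y; along x they sit between the end posts with a 24 mm gap after the −x posts and between neighbouring slats, leaving 26 mm before the +x posts.


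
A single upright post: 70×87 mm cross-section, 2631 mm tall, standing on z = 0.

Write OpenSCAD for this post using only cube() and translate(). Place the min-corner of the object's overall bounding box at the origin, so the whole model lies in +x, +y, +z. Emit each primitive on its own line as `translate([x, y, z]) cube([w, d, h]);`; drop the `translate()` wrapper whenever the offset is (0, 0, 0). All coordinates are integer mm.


cube([70, 87, 2631]);


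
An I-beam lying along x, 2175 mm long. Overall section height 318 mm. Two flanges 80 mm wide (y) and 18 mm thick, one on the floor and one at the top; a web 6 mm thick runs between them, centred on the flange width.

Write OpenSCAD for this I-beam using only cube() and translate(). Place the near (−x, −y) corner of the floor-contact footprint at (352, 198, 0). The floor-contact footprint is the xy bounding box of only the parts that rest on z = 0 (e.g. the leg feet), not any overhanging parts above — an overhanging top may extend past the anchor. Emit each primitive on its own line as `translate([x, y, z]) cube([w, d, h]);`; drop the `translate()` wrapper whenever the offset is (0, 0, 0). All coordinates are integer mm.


translate([352, 198, 0]) cube([2175, 80, 18]);
translate([352, 235, 18]) cube([2175, 6, 282]);
translate([352, 198, 300]) cube([2175, 80, 18]);


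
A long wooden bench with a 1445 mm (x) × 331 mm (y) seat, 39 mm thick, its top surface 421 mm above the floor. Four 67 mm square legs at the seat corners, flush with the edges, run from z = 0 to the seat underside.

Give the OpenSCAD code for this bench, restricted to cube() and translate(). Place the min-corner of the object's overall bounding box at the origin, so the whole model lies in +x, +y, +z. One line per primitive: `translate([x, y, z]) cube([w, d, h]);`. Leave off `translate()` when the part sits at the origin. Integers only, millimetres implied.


// leg_h = 421 − 39 = 382
translate([0, 0, 382]) cube([1445, 331, 39]);
cube([67, 67, 382]);
translate([0, 264, 0]) cube([67, 67, 382]);
translate([1378, 0, 0]) cube([67, 67, 382]);
translate([1378, 264, 0]) cube([67, 67, 382]);


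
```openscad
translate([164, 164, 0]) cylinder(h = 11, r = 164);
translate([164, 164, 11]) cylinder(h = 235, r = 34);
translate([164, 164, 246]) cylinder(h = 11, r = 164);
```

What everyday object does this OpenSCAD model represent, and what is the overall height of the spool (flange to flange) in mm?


A spool. The overall height is 257 mm.

Three coaxial cylinders, large–small–large — a spool. Two 11 mm flanges and a 235 mm core give 11 + 235 + 11 = 257 mm.


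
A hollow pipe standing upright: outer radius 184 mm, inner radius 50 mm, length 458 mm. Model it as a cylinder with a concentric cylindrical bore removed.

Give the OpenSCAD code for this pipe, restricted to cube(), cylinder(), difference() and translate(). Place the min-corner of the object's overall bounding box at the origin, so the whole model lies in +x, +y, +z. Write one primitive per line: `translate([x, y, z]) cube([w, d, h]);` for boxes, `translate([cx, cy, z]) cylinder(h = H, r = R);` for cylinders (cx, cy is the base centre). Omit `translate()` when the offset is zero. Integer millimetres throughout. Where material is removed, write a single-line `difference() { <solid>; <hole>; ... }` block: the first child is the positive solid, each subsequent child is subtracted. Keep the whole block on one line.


difference() { translate([184, 184, 0]) cylinder(h = 458, r = 184); translate([184, 184, 0]) cylinder(h = 458, r = 50); }


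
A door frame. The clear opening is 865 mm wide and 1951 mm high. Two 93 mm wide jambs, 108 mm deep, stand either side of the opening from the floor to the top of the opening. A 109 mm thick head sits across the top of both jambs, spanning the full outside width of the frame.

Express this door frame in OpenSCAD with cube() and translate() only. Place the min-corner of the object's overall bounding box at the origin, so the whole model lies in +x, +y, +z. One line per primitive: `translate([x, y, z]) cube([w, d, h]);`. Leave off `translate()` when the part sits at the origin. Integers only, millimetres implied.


cube([93, 108, 1951]);
translate([958, 0, 0]) cube([93, 108, 1951]);
translate([0, 0, 1951]) cube([1051, 108, 109]);


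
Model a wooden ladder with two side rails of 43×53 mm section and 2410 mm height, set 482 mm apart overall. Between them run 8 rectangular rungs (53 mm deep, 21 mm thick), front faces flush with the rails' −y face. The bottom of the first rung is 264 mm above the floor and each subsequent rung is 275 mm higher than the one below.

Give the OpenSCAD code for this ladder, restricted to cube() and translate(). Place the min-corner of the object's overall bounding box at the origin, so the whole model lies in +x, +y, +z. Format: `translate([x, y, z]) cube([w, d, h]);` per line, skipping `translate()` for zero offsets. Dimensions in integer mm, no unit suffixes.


cube([43, 53, 2410]);
translate([439, 0, 0]) cube([43, 53, 2410]);
translate([43, 0, 264]) cube([396, 53, 21]);
translate([43, 0, 539]) cube([396, 53, 21]);
translate([43, 0, 814]) cube([396, 53, 21]);
translate([43, 0, 1089]) cube([396, 53, 21]);
translate([43, 0, 1364]) cube([396, 53, 21]);
translate([43, 0, 1639]) cube([396, 53, 21]);
translate([43, 0, 1914]) cube([396, 53, 21]);
translate([43, 0, 2189]) cube([396, 53, 21]);


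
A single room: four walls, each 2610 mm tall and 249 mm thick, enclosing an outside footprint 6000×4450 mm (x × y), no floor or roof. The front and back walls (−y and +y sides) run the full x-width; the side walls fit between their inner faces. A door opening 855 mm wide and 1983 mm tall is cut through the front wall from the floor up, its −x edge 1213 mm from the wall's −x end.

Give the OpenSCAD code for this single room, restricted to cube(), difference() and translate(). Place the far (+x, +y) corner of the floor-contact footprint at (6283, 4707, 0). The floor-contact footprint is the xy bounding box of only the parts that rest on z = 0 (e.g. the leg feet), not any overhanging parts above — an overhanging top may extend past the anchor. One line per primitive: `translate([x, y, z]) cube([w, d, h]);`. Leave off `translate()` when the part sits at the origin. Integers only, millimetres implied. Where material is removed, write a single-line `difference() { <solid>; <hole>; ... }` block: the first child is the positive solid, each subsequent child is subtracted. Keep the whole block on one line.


difference() { translate([283, 257, 0]) cube([6000, 249, 2610]); translate([1496, 257, 0]) cube([855, 249, 1983]); }
translate([283, 4458, 0]) cube([6000, 249, 2610]);
translate([283, 506, 0]) cube([249, 3952, 2610]);
translate([6034, 506, 0]) cube([249, 3952, 2610]);


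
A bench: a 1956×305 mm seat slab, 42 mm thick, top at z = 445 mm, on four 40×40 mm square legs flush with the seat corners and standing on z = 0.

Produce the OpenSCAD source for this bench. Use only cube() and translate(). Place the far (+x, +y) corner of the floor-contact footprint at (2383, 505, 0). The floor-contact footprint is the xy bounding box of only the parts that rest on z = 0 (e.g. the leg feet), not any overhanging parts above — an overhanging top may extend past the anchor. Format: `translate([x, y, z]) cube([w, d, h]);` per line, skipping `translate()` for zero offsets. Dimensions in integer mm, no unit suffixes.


translate([427, 200, 403]) cube([1956, 305, 42]);
translate([427, 200, 0]) cube([40, 40, 403]);
translate([427, 465, 0]) cube([40, 40, 403]);
translate([2343, 200, 0]) cube([40, 40, 403]);
translate([2343, 465, 0]) cube([40, 40, 403]);


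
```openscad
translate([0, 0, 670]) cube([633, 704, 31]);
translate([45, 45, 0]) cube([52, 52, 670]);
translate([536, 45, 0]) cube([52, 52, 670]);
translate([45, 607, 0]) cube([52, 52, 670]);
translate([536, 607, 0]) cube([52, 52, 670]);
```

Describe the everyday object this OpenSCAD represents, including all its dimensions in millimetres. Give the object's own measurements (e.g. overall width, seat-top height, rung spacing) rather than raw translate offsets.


A table: top 633 mm (x) × 704 mm (y), 31 mm thick, upper face at z = 701 mm, on four 52×52 mm square legs, each inset 45 mm from the nearest pair of top edges from z = 0 to the bottom of the top.


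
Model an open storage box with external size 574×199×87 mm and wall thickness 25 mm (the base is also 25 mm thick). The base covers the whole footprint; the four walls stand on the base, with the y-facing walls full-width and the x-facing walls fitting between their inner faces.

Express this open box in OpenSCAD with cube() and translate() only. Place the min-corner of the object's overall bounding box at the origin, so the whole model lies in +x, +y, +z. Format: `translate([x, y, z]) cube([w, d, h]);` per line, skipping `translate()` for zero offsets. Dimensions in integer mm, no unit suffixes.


cube([574, 199, 25]);
translate([0, 0, 25]) cube([574, 25, 62]);
translate([0, 174, 25]) cube([574, 25, 62]);
translate([0, 25, 25]) cube([25, 149, 62]);
translate([549, 25, 25]) cube([25, 149, 62]);


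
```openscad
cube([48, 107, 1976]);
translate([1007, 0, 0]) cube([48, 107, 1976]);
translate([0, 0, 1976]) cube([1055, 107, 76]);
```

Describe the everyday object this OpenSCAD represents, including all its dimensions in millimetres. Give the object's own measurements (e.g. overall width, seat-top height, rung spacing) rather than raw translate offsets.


A door frame. The clear opening is 959 mm wide and 1976 mm high. Two 48 mm wide jambs, 107 mm deep, stand either side of the opening from the floor to the top of the opening. A 76 mm thick head sits across the top of both jambs, spanning the full outside width of the frame.


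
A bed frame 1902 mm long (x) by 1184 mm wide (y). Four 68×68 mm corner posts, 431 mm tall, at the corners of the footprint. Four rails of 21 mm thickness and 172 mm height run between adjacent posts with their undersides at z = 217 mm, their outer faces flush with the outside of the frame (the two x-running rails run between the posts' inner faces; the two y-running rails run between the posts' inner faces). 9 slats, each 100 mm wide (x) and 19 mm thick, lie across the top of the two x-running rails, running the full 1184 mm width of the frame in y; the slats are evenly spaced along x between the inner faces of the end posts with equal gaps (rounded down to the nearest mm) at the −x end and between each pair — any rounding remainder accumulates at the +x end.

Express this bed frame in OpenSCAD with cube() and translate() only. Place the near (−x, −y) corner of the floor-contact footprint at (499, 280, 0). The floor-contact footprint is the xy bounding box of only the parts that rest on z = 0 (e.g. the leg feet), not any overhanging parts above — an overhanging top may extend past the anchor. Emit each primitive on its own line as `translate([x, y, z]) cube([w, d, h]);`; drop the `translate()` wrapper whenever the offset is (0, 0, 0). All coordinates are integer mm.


translate([499, 280, 0]) cube([68, 68, 431]);
translate([499, 1396, 0]) cube([68, 68, 431]);
translate([2333, 280, 0]) cube([68, 68, 431]);
translate([2333, 1396, 0]) cube([68, 68, 431]);
translate([567, 280, 217]) cube([1766, 21, 172]);
translate([567, 1443, 217]) cube([1766, 21, 172]);
translate([499, 348, 217]) cube([21, 1048, 172]);
translate([2380, 348, 217]) cube([21, 1048, 172]);
translate([653, 280, 389]) cube([100, 1184, 19]);
translate([839, 280, 389]) cube([100, 1184, 19]);
translate([1025, 280, 389]) cube([100, 1184, 19]);
translate([1211, 280, 389]) cube([100, 1184, 19]);
translate([1397, 280, 389]) cube([100, 1184, 19]);
translate([1583, 280, 389]) cube([100, 1184, 19]);
translate([1769, 280, 389]) cube([100, 1184, 19]);
translate([1955, 280, 389]) cube([100, 1184, 19]);
translate([2141, 280, 389]) cube([100, 1184, 19]);


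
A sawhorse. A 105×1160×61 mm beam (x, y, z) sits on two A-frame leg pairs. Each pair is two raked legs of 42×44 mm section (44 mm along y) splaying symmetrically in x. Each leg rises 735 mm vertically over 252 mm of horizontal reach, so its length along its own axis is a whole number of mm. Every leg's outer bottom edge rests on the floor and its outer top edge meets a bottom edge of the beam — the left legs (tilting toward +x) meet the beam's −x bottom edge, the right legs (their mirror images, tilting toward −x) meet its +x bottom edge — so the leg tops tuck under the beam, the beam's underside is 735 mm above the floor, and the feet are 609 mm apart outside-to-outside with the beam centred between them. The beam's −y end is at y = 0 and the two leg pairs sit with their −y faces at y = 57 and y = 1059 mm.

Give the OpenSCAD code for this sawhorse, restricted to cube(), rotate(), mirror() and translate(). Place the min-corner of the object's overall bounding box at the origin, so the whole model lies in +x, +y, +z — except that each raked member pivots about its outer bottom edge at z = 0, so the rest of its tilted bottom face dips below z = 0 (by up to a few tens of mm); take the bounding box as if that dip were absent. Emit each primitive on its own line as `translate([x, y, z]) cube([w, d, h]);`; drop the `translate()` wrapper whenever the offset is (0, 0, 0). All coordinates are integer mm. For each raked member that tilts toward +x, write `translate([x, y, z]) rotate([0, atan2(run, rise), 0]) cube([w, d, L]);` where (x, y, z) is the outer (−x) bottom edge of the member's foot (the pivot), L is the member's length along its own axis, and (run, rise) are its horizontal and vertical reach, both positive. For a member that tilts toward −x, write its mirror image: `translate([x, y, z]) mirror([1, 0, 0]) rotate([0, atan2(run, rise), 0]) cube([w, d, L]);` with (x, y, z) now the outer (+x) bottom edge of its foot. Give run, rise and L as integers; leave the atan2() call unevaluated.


translate([252, 0, 735]) cube([105, 1160, 61]);
translate([0, 57, 0]) rotate([0, atan2(252, 735), 0]) cube([42, 44, 777]);
translate([609, 57, 0]) mirror([1, 0, 0]) rotate([0, atan2(252, 735), 0]) cube([42, 44, 777]);
translate([0, 1059, 0]) rotate([0, atan2(252, 735), 0]) cube([42, 44, 777]);
translate([609, 1059, 0]) mirror([1, 0, 0]) rotate([0, atan2(252, 735), 0]) cube([42, 44, 777]);


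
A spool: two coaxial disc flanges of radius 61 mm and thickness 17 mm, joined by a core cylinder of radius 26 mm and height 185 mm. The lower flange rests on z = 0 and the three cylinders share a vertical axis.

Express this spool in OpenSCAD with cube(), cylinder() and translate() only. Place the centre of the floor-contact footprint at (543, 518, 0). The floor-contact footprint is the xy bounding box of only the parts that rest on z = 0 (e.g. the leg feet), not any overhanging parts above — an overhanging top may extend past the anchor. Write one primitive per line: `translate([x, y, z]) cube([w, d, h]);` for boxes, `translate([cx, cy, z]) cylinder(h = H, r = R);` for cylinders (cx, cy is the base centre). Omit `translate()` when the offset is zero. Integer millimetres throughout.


translate([543, 518, 0]) cylinder(h = 17, r = 61);
translate([543, 518, 17]) cylinder(h = 185, r = 26);
translate([543, 518, 202]) cylinder(h = 17, r = 61);


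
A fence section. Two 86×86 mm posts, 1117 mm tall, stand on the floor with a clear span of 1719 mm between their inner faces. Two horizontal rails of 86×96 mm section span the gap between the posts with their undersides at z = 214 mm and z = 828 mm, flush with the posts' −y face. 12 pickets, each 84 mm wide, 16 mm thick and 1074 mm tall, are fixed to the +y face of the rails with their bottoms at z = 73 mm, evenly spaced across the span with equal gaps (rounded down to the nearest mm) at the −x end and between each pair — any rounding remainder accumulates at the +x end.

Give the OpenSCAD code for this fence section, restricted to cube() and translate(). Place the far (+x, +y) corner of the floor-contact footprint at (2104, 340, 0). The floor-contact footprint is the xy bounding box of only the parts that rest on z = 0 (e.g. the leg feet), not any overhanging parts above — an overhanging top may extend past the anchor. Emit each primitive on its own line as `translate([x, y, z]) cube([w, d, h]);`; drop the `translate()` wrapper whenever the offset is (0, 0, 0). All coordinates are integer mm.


translate([213, 254, 0]) cube([86, 86, 1117]);
translate([2018, 254, 0]) cube([86, 86, 1117]);
translate([299, 254, 214]) cube([1719, 86, 96]);
translate([299, 254, 828]) cube([1719, 86, 96]);
translate([353, 340, 73]) cube([84, 16, 1074]);
translate([491, 340, 73]) cube([84, 16, 1074]);
translate([629, 340, 73]) cube([84, 16, 1074]);
translate([767, 340, 73]) cube([84, 16, 1074]);
translate([905, 340, 73]) cube([84, 16, 1074]);
translate([1043, 340, 73]) cube([84, 16, 1074]);
translate([1181, 340, 73]) cube([84, 16, 1074]);
translate([1319, 340, 73]) cube([84, 16, 1074]);
translate([1457, 340, 73]) cube([84, 16, 1074]);
translate([1595, 340, 73]) cube([84, 16, 1074]);
translate([1733, 340, 73]) cube([84, 16, 1074]);
translate([1871, 340, 73]) cube([84, 16, 1074]);


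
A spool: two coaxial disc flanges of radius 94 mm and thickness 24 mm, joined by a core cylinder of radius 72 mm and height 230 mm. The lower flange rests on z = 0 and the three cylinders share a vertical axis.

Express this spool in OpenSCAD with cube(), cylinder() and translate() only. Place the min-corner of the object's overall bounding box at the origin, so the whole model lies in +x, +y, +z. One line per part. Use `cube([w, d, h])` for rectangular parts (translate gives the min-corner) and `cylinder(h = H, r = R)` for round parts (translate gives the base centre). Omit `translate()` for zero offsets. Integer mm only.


translate([94, 94, 0]) cylinder(h = 24, r = 94);
translate([94, 94, 24]) cylinder(h = 230, r = 72);
translate([94, 94, 254]) cylinder(h = 24, r = 94);


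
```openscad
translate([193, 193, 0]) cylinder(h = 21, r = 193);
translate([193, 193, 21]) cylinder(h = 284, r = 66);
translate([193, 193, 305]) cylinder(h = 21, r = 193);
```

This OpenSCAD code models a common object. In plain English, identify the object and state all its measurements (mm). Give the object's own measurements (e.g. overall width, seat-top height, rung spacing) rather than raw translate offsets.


A spool: two coaxial disc flanges of radius 193 mm and thickness 21 mm, joined by a core cylinder of radius 66 mm and height 284 mm. The lower flange rests on z = 0 and the three cylinders share a vertical axis.


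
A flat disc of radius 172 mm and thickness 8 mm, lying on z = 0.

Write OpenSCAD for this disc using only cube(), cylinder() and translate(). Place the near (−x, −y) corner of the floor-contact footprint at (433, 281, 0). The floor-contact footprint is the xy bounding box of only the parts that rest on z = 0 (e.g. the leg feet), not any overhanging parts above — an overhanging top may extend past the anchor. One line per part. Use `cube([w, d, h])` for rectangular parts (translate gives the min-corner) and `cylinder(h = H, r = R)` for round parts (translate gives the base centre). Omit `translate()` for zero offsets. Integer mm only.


translate([605, 453, 0]) cylinder(h = 8, r = 172);


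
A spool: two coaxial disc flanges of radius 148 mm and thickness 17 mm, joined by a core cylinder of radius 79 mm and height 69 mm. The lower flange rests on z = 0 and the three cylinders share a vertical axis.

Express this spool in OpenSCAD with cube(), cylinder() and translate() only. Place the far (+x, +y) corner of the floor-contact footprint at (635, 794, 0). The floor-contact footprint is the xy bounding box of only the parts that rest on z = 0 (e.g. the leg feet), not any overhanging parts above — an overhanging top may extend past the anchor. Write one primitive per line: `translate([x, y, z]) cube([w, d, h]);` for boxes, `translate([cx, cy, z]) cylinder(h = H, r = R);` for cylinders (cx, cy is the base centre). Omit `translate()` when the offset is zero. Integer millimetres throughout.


translate([487, 646, 0]) cylinder(h = 17, r = 148);
translate([487, 646, 17]) cylinder(h = 69, r = 79);
translate([487, 646, 86]) cylinder(h = 17, r = 148);


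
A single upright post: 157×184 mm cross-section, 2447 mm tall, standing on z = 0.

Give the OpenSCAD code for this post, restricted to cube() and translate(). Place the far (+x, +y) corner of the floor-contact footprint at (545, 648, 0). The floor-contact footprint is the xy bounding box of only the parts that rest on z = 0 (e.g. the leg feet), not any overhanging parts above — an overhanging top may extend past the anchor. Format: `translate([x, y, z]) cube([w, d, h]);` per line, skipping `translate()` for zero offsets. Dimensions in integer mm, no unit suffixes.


translate([388, 464, 0]) cube([157, 184, 2447]);


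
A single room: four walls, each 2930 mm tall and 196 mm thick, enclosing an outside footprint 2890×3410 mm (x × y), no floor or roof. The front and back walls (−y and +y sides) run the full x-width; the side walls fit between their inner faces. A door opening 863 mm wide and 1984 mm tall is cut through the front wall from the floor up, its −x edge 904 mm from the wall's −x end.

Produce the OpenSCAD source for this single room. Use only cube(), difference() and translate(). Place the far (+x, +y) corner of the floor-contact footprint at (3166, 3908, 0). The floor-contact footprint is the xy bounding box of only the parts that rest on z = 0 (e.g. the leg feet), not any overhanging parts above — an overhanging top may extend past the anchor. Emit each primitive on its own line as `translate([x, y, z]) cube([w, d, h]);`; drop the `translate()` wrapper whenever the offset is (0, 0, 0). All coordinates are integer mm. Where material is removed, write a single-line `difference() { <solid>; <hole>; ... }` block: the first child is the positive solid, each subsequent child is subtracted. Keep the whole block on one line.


difference() { translate([276, 498, 0]) cube([2890, 196, 2930]); translate([1180, 498, 0]) cube([863, 196, 1984]); }
translate([276, 3712, 0]) cube([2890, 196, 2930]);
translate([276, 694, 0]) cube([196, 3018, 2930]);
translate([2970, 694, 0]) cube([196, 3018, 2930]);


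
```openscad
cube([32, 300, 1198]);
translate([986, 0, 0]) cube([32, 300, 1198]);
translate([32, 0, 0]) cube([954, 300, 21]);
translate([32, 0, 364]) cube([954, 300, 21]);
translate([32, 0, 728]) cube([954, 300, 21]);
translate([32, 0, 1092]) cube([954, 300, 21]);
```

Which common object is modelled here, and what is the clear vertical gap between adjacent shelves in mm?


A bookshelf. The clear shelf gap is 343 mm.

Two tall side panels with 4 horizontal boards between them — a bookshelf. The first two shelf undersides are at z = 0 and z = 364; with shelf thickness 21, the clear gap is 364 − 0 − 21 = 343 mm.


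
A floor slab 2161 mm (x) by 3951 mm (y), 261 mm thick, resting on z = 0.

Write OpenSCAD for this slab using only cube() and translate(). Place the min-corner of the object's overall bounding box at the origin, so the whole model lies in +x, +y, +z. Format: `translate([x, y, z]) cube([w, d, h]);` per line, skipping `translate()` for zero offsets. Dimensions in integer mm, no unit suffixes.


cube([2161, 3951, 261]);


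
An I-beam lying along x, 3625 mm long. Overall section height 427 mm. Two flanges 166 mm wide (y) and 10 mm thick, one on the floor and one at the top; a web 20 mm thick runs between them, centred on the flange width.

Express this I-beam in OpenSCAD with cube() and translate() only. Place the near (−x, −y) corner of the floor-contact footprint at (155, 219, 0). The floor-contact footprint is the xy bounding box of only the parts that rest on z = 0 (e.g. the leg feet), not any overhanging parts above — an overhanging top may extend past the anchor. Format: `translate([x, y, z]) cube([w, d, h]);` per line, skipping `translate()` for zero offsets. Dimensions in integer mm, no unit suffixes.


translate([155, 219, 0]) cube([3625, 166, 10]);
translate([155, 292, 10]) cube([3625, 20, 407]);
translate([155, 219, 417]) cube([3625, 166, 10]);


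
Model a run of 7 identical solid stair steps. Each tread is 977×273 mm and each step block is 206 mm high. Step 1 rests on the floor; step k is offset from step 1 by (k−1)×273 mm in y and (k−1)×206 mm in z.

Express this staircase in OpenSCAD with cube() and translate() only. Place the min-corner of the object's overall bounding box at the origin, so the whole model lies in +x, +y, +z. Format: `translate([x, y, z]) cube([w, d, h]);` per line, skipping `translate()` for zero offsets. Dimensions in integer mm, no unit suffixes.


cube([977, 273, 206]);
translate([0, 273, 206]) cube([977, 273, 206]);
translate([0, 546, 412]) cube([977, 273, 206]);
translate([0, 819, 618]) cube([977, 273, 206]);
translate([0, 1092, 824]) cube([977, 273, 206]);
translate([0, 1365, 1030]) cube([977, 273, 206]);
translate([0, 1638, 1236]) cube([977, 273, 206]);
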